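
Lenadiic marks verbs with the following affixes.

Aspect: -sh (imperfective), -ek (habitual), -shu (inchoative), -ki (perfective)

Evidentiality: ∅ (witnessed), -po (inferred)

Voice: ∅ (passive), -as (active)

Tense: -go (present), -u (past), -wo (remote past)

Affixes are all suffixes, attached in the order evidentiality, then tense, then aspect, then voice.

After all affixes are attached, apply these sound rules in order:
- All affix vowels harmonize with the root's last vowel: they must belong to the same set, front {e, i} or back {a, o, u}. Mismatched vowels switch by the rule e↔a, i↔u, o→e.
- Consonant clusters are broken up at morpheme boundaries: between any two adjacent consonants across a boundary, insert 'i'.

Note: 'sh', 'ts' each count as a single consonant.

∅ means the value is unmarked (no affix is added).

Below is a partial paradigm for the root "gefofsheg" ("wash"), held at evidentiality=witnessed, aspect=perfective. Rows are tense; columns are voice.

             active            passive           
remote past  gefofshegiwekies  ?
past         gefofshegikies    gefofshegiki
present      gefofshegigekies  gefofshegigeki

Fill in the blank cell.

evidentiality = witnessed: zero marking, form stays gefofsheg.
Attach tense remote past -wo → gefofshegwo.
Attach aspect perfective -ki → gefofshegwoki.
voice = passive: zero marking, form stays gefofshegwoki.
Apply vowel harmony: gefofshegwoki → gefofshegweki.
Apply epenthesis: gefofshegweki → gefofshegiweki.

gefofshegiweki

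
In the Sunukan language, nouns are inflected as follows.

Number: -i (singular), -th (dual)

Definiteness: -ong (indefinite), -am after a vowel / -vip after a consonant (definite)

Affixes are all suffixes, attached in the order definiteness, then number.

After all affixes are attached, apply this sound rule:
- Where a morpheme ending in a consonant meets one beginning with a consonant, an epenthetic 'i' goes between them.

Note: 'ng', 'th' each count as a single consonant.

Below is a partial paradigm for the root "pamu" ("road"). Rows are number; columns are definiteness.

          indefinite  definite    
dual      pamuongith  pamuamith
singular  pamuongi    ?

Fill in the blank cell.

Attach definiteness definite -am (after vowel 'u') → pamuam.
Attach number singular -i → pamuami.
Epenthesis: no change.

pamuami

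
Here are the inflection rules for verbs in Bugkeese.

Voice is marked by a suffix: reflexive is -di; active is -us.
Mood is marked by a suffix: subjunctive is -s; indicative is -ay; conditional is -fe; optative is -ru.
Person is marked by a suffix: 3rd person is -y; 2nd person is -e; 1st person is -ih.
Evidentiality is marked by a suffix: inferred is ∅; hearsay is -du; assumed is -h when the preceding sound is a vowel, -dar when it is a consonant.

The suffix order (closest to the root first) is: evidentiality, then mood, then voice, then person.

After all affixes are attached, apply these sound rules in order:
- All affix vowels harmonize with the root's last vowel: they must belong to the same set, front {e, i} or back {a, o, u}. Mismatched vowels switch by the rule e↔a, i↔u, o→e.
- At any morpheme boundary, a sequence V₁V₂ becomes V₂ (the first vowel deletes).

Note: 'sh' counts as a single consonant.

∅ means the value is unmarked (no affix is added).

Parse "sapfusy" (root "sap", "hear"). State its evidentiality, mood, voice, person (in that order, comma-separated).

Segment: sap-fe-us-y.
evidentiality: ∅ → inferred.
mood: -fe → conditional.
voice: -us → active.
person: -y → 3rd person.

inferred, conditional, active, 3rd person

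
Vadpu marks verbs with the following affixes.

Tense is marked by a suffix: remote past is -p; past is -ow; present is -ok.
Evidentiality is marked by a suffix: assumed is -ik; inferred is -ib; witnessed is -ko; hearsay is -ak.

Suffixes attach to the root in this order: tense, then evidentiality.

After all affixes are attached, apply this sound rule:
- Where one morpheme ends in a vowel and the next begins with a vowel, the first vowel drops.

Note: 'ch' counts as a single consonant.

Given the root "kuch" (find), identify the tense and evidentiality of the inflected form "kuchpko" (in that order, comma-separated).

Segment: kuch-p-ko.
tense: -p → remote past.
evidentiality: -ko → witnessed.

remote past, witnessed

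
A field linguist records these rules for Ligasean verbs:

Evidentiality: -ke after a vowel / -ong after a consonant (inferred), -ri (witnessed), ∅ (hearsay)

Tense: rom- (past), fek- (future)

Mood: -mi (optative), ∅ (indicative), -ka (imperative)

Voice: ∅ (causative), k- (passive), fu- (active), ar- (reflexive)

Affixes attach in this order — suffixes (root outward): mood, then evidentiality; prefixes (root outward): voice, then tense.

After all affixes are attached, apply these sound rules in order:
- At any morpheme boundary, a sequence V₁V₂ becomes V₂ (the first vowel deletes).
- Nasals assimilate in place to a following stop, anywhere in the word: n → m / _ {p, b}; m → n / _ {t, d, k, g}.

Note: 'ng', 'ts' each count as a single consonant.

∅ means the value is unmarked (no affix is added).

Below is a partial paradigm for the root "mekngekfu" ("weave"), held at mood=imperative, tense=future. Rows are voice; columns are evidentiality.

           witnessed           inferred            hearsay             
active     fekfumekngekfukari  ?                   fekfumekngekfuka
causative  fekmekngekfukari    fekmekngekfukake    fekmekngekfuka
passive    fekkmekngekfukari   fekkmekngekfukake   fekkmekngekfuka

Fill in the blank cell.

Attach mood imperative -ka → mekngekfuka.
Attach voice active fu- → fumekngekfuka.
Attach evidentiality inferred -ke (after vowel 'a') → fumekngekfukake.
Attach tense future fek- → fekfumekngekfukake.
Vowel deletion: no change.
Nasal assimilation: no change.

fekfumekngekfukake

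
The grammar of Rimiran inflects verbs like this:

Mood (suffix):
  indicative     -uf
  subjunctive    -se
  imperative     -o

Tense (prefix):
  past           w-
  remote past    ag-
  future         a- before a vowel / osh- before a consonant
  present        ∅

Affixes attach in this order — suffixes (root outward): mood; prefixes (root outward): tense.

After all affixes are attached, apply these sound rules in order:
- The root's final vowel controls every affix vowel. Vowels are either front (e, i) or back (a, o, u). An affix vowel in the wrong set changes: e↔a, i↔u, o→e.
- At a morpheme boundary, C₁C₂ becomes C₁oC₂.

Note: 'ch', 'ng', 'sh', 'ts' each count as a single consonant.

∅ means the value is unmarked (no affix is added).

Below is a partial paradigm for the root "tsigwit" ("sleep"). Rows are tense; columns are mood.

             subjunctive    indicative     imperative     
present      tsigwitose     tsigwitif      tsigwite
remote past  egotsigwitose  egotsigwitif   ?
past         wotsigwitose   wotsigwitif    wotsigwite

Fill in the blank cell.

egotsigwite

Attach tense remote past ag- → agtsigwit.
Attach mood imperative -o → agtsigwito.
Apply vowel harmony: agtsigwito → egtsigwite.
Apply epenthesis: egtsigwite → egotsigwite.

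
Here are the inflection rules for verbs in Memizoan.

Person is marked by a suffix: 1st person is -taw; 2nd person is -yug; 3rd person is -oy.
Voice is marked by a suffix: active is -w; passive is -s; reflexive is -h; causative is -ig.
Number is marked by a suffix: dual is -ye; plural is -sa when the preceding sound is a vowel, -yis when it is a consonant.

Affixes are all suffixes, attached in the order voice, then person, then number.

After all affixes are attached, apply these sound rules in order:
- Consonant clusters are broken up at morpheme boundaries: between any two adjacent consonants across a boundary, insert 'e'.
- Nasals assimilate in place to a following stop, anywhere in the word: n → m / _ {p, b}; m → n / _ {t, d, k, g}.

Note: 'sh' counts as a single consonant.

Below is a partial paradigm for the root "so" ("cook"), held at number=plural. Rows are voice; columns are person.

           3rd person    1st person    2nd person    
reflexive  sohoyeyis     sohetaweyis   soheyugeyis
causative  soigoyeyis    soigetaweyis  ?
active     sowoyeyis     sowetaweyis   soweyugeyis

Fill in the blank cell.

soigeyugeyis

Attach voice causative -ig → soig.
Attach person 2nd person -yug → soigyug.
Attach number plural -yis (after consonant 'g') → soigyugyis.
Apply epenthesis: soigyugyis → soigeyugeyis.
Nasal assimilation: no change.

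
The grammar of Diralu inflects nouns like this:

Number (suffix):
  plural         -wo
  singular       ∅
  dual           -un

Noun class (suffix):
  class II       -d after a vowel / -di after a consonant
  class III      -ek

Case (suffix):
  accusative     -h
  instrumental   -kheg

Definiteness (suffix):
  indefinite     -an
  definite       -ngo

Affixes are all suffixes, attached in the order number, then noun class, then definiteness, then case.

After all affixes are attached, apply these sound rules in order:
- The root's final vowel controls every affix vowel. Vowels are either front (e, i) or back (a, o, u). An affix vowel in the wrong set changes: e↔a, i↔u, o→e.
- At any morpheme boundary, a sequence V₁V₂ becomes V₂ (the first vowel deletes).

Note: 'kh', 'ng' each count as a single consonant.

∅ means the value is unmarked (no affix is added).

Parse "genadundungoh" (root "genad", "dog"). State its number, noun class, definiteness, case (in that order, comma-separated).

dual, class II, definite, accusative

Segment: genad-un-di-ngo-h.
number: -un → dual.
noun class: -d/di → class II.
definiteness: -ngo → definite.
case: -h → accusative.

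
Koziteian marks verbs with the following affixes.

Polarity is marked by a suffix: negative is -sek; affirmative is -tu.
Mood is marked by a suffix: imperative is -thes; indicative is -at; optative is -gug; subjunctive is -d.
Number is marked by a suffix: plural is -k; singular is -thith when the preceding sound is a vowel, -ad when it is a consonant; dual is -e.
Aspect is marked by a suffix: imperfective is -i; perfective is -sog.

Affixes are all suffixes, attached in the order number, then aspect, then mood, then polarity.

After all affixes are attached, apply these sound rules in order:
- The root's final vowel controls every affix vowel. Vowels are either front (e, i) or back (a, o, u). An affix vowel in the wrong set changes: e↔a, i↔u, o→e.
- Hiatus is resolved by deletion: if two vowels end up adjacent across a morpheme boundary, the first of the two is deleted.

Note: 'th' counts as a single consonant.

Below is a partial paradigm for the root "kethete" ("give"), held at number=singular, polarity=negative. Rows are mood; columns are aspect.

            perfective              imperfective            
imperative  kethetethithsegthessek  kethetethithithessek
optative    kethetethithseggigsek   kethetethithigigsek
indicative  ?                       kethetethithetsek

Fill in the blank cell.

kethetethithsegetsek

Attach number singular -thith (after vowel 'e') → kethetethith.
Attach aspect perfective -sog → kethetethithsog.
Attach mood indicative -at → kethetethithsogat.
Attach polarity negative -sek → kethetethithsogatsek.
Apply vowel harmony: kethetethithsogatsek → kethetethithsegetsek.
Vowel deletion: no change.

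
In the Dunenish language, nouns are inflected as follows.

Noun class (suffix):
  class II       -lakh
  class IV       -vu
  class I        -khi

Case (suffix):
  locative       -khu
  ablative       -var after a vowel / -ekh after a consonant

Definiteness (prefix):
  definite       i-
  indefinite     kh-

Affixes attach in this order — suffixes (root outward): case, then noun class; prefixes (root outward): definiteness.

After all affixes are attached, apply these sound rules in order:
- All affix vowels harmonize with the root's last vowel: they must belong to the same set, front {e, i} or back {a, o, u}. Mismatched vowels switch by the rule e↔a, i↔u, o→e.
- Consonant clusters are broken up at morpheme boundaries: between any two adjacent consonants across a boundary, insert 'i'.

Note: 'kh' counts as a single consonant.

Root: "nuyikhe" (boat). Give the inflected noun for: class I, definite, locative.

inuyikhekhikhi

Attach case locative -khu → nuyikhekhu.
Attach definiteness definite i- → inuyikhekhu.
Attach noun class class I -khi → inuyikhekhukhi.
Apply vowel harmony: inuyikhekhukhi → inuyikhekhikhi.
Epenthesis: no change.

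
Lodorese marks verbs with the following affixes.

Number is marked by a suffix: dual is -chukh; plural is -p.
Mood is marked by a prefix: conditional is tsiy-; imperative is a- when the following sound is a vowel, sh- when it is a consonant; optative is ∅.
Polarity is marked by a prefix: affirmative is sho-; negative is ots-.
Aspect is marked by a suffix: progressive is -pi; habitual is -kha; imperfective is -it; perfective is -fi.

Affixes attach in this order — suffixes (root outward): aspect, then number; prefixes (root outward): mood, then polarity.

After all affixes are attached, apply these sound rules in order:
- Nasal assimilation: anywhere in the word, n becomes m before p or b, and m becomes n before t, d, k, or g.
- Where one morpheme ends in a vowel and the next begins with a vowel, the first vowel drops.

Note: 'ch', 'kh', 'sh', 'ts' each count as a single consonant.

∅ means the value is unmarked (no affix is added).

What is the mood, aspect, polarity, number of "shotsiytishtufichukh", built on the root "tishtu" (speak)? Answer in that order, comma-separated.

Segment: sho-tsiy-tishtu-fi-chukh.
mood: tsiy- → conditional.
aspect: -fi → perfective.
polarity: sho- → affirmative.
number: -chukh → dual.

conditional, perfective, affirmative, dual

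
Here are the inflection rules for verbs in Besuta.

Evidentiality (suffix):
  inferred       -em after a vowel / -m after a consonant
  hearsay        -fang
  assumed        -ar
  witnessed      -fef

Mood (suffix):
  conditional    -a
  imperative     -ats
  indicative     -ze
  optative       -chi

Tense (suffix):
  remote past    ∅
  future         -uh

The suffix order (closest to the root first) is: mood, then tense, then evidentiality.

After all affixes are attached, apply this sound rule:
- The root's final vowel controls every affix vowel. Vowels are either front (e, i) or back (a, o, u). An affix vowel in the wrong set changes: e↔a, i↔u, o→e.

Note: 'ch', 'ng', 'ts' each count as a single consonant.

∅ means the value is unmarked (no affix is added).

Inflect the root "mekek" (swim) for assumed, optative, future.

Attach mood optative -chi → mekekchi.
Attach tense future -uh → mekekchiuh.
Attach evidentiality assumed -ar → mekekchiuhar.
Apply vowel harmony: mekekchiuhar → mekekchiiher.

mekekchiiher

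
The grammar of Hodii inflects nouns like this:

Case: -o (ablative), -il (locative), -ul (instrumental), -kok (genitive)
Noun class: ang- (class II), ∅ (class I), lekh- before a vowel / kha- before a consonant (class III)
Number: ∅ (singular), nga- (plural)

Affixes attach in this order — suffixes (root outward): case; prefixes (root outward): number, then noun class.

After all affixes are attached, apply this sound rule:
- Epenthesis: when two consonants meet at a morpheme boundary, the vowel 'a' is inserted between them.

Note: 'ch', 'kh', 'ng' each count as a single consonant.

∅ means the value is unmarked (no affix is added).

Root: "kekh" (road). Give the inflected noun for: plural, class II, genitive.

Attach number plural nga- → ngakekh.
Attach noun class class II ang- → angngakekh.
Attach case genitive -kok → angngakekhkok.
Apply epenthesis: angngakekhkok → angangakekhakok.

angangakekhakok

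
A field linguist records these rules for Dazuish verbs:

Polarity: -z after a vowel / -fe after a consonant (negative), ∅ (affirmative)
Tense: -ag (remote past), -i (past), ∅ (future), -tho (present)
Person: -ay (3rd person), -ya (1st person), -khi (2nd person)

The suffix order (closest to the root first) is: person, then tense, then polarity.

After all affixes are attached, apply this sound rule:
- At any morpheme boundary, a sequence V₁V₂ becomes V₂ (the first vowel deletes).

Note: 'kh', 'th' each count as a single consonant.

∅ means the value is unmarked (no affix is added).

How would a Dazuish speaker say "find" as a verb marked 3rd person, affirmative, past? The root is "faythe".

Attach person 3rd person -ay → faytheay.
Attach tense past -i → faytheayi.
polarity = affirmative: zero marking, form stays faytheayi.
Apply vowel deletion: faytheayi → faythayi.

faythayi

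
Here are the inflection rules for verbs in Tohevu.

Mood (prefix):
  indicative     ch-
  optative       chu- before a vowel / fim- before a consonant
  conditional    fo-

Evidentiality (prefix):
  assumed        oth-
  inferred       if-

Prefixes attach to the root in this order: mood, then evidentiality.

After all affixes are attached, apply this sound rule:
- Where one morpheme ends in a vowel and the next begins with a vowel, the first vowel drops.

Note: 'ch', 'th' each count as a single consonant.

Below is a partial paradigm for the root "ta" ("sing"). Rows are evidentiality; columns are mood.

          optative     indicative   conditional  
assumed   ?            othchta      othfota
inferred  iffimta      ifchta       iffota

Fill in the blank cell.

Attach mood optative fim- (before consonant 't') → fimta.
Attach evidentiality assumed oth- → othfimta.
Vowel deletion: no change.

othfimta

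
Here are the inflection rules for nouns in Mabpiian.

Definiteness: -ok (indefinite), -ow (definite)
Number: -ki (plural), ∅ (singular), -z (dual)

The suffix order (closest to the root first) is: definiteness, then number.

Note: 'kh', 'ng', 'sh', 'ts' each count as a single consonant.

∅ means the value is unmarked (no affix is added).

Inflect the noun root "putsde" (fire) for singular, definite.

putsdeow

Attach definiteness definite -ow → putsdeow.
number = singular: zero marking, form stays putsdeow.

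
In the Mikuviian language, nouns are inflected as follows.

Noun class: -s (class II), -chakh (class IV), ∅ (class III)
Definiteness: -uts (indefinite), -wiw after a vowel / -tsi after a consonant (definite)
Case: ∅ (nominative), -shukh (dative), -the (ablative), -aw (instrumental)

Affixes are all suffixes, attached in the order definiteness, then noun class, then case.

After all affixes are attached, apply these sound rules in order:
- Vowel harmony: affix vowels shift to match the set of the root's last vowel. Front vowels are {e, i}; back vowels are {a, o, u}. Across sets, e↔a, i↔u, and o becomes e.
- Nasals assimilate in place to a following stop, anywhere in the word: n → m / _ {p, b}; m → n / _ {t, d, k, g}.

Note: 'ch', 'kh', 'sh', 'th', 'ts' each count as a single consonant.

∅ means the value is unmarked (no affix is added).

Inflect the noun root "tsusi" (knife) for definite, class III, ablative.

Attach definiteness definite -wiw (after vowel 'i') → tsusiwiw.
noun class = class III: zero marking, form stays tsusiwiw.
Attach case ablative -the → tsusiwiwthe.
Vowel harmony: no change.
Nasal assimilation: no change.

tsusiwiwthe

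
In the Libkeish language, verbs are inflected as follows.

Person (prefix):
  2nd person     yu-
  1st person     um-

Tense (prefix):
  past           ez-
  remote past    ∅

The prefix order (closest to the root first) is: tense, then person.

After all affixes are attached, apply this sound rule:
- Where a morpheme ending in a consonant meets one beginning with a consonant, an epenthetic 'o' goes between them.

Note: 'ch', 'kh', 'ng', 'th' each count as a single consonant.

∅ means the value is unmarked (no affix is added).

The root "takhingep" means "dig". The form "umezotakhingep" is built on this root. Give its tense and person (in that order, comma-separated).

Segment: um-ez-takhingep.
tense: ez- → past.
person: um- → 1st person.

past, 1st person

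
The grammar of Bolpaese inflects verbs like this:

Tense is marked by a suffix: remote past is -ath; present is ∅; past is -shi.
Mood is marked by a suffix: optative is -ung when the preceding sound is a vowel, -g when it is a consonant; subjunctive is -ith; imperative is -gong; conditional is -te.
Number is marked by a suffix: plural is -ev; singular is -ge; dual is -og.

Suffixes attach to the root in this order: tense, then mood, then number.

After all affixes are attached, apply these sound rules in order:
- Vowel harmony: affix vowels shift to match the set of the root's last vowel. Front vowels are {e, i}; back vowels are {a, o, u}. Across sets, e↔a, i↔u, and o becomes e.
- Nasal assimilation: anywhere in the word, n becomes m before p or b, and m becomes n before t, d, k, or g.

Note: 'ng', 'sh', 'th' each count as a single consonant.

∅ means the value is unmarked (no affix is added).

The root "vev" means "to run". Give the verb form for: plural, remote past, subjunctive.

Attach tense remote past -ath → vevath.
Attach mood subjunctive -ith → vevathith.
Attach number plural -ev → vevathithev.
Apply vowel harmony: vevathithev → vevethithev.
Nasal assimilation: no change.

vevethithev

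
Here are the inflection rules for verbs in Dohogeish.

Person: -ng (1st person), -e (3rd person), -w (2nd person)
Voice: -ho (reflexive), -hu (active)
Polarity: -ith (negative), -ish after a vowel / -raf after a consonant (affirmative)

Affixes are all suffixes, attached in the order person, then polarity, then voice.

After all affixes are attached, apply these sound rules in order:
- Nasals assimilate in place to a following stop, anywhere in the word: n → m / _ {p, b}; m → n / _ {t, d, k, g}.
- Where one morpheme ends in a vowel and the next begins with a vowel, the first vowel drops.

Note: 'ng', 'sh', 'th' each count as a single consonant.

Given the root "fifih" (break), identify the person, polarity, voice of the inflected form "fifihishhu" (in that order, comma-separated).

Segment: fifih-e-ish-hu.
person: -e → 3rd person.
polarity: -ish/raf → affirmative.
voice: -hu → active.

3rd person, affirmative, active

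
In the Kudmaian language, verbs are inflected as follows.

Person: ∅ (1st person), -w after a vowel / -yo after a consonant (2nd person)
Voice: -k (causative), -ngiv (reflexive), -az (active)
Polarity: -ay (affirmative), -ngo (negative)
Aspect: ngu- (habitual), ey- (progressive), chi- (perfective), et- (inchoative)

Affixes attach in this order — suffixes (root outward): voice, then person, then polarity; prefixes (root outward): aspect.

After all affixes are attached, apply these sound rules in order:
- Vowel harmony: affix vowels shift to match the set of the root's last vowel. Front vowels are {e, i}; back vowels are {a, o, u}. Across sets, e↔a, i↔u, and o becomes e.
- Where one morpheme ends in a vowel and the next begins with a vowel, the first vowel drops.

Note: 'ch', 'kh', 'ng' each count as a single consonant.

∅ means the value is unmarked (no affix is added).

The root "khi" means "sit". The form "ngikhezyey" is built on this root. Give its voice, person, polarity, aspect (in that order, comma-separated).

Segment: ngu-khi-az-yo-ay.
voice: -az → active.
person: -w/yo → 2nd person.
polarity: -ay → affirmative.
aspect: ngu- → habitual.

active, 2nd person, affirmative, habitual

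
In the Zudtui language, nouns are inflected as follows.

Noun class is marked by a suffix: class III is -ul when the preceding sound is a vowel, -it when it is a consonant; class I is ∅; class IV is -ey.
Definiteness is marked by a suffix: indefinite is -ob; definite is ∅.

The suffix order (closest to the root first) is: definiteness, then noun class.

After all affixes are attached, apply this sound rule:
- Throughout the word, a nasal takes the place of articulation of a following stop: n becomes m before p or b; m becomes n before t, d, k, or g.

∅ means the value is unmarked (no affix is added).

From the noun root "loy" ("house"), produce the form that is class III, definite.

loyit

definiteness = definite: zero marking, form stays loy.
Attach noun class class III -it (after consonant 'y') → loyit.
Nasal assimilation: no change.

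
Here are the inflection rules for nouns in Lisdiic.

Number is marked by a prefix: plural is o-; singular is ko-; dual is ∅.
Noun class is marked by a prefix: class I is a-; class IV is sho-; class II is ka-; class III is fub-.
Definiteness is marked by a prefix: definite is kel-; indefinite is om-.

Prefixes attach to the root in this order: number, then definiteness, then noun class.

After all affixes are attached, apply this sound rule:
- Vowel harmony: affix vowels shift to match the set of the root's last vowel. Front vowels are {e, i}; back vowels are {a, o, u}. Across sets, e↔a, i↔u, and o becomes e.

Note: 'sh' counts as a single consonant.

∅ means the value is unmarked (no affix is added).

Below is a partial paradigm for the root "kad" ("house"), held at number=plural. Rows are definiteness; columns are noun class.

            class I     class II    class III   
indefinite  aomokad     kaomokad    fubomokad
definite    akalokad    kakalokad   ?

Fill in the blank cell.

fubkalokad

Attach number plural o- → okad.
Attach definiteness definite kel- → kelokad.
Attach noun class class III fub- → fubkelokad.
Apply vowel harmony: fubkelokad → fubkalokad.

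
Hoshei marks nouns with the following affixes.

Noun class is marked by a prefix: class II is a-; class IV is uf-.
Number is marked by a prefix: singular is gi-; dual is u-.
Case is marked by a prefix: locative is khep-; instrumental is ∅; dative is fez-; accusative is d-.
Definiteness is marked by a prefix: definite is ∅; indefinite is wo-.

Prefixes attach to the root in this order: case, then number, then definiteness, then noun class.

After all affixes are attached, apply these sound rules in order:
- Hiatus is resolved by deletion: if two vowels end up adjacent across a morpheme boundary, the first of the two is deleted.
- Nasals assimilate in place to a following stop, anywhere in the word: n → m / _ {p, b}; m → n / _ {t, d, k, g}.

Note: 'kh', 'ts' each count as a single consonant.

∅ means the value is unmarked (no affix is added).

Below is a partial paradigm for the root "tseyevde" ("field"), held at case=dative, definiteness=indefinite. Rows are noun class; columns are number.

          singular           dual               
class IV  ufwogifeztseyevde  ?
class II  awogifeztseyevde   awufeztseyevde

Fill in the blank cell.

Attach case dative fez- → feztseyevde.
Attach number dual u- → ufeztseyevde.
Attach definiteness indefinite wo- → woufeztseyevde.
Attach noun class class IV uf- → ufwoufeztseyevde.
Apply vowel deletion: ufwoufeztseyevde → ufwufeztseyevde.
Nasal assimilation: no change.

ufwufeztseyevde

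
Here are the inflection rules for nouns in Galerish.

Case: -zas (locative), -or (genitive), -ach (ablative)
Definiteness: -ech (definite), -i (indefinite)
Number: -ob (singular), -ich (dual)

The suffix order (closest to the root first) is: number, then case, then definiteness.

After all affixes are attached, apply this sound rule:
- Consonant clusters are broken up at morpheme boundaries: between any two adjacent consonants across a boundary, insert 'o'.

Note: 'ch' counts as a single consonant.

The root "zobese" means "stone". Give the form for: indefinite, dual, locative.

zobeseichozasi

Attach number dual -ich → zobeseich.
Attach case locative -zas → zobeseichzas.
Attach definiteness indefinite -i → zobeseichzasi.
Apply epenthesis: zobeseichzasi → zobeseichozasi.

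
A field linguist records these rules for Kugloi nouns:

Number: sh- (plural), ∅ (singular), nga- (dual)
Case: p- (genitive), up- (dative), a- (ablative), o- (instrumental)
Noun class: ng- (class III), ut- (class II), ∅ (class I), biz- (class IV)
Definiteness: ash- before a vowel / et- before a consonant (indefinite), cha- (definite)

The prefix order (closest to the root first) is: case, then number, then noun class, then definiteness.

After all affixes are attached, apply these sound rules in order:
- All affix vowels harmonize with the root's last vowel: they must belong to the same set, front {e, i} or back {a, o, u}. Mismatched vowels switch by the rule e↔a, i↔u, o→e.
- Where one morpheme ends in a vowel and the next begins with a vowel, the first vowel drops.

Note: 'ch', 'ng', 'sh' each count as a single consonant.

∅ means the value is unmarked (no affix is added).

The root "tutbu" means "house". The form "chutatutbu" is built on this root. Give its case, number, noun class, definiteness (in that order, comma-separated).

Segment: cha-ut-a-tutbu.
case: a- → ablative.
number: ∅ → singular.
noun class: ut- → class II.
definiteness: cha- → definite.

ablative, singular, class II, definite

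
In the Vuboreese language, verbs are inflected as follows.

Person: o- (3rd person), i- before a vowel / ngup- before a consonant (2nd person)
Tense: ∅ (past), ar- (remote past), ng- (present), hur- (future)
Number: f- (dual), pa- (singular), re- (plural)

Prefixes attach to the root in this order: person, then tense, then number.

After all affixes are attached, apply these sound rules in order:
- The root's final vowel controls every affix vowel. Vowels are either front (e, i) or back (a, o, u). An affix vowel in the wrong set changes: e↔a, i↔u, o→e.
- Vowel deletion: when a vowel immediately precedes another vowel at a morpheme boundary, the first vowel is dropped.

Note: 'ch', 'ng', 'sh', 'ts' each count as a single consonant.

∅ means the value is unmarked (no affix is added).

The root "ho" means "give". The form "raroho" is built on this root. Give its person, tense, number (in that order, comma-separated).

Segment: re-ar-o-ho.
person: o- → 3rd person.
tense: ar- → remote past.
number: re- → plural.

3rd person, remote past, plural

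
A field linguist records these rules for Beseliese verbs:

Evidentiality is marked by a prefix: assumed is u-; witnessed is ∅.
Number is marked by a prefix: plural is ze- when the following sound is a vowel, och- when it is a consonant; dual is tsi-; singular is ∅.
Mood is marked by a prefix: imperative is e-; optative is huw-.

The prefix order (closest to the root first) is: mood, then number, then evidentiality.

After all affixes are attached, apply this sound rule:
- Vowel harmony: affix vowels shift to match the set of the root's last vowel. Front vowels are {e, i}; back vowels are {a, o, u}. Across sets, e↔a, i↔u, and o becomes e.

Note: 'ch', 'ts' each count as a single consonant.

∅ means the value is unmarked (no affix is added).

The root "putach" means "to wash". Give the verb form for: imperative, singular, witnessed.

aputach

Attach mood imperative e- → eputach.
number = singular: zero marking, form stays eputach.
evidentiality = witnessed: zero marking, form stays eputach.
Apply vowel harmony: eputach → aputach.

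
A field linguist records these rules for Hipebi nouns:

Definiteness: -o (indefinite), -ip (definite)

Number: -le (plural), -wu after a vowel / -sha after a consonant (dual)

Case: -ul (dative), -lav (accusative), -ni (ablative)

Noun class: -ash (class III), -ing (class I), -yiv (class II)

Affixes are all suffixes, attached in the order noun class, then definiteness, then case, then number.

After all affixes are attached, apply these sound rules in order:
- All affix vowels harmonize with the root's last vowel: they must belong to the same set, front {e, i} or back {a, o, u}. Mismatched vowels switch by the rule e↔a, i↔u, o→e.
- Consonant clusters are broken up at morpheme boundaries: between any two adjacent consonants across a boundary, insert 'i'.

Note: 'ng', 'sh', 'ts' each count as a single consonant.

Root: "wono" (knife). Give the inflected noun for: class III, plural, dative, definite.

Attach noun class class III -ash → wonoash.
Attach definiteness definite -ip → wonoaship.
Attach case dative -ul → wonoashipul.
Attach number plural -le → wonoashipulle.
Apply vowel harmony: wonoashipulle → wonoashupulla.
Apply epenthesis: wonoashupulla → wonoashupulila.

wonoashupulila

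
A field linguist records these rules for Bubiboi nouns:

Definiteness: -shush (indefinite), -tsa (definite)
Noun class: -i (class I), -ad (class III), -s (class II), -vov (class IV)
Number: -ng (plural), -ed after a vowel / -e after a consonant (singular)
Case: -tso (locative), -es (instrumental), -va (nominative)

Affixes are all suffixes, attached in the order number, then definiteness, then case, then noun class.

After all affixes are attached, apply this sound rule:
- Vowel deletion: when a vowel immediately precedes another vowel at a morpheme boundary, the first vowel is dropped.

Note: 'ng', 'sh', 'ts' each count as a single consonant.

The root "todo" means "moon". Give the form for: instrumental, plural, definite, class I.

Attach number plural -ng → todong.
Attach definiteness definite -tsa → todongtsa.
Attach case instrumental -es → todongtsaes.
Attach noun class class I -i → todongtsaesi.
Apply vowel deletion: todongtsaesi → todongtsesi.

todongtsesi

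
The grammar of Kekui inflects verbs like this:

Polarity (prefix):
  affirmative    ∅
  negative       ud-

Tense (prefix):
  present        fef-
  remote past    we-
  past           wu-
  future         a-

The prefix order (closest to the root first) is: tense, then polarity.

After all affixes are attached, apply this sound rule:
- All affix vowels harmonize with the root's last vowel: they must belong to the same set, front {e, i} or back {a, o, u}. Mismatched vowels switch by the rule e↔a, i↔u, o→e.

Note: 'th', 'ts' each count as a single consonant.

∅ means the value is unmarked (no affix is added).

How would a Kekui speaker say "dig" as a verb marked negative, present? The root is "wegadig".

idfefwegadig

Attach tense present fef- → fefwegadig.
Attach polarity negative ud- → udfefwegadig.
Apply vowel harmony: udfefwegadig → idfefwegadig.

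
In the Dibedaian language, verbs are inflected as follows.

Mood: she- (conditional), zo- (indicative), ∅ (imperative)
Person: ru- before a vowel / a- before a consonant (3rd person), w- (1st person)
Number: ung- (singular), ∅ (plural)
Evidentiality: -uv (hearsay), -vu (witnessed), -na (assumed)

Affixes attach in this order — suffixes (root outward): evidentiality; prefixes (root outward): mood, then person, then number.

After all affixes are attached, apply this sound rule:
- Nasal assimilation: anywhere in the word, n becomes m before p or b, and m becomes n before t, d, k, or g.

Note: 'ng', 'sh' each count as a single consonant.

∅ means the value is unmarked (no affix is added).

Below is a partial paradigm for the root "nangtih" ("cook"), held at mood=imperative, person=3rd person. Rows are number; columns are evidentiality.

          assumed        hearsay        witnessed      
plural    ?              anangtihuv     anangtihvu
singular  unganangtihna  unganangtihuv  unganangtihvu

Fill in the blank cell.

Attach evidentiality assumed -na → nangtihna.
mood = imperative: zero marking, form stays nangtihna.
Attach person 3rd person a- (before consonant 'n') → anangtihna.
number = plural: zero marking, form stays anangtihna.
Nasal assimilation: no change.

anangtihna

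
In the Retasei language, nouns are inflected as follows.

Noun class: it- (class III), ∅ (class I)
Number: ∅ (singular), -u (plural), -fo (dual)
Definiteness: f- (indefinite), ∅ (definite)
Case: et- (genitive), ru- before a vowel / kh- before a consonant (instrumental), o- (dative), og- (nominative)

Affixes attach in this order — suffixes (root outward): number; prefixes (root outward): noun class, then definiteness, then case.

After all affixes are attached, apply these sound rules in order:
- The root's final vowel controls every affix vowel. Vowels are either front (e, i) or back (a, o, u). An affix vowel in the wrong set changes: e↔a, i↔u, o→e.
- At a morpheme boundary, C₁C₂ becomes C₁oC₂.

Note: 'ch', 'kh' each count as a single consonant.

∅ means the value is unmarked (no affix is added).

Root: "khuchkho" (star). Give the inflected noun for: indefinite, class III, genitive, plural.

Attach noun class class III it- → itkhuchkho.
Attach number plural -u → itkhuchkhou.
Attach definiteness indefinite f- → fitkhuchkhou.
Attach case genitive et- → etfitkhuchkhou.
Apply vowel harmony: etfitkhuchkhou → atfutkhuchkhou.
Apply epenthesis: atfutkhuchkhou → atofutokhuchkhou.

atofutokhuchkhou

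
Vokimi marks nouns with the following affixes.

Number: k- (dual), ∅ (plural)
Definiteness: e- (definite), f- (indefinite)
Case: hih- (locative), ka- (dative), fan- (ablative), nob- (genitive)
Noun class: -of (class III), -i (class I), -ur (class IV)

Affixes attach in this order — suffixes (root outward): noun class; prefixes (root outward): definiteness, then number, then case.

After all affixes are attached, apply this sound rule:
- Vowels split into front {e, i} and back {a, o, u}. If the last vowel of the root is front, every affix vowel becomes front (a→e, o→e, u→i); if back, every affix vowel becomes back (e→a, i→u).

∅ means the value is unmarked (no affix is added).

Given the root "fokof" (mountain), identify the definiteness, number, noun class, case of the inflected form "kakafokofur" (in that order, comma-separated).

Segment: ka-k-e-fokof-ur.
definiteness: e- → definite.
number: k- → dual.
noun class: -ur → class IV.
case: ka- → dative.

definite, dual, class IV, dative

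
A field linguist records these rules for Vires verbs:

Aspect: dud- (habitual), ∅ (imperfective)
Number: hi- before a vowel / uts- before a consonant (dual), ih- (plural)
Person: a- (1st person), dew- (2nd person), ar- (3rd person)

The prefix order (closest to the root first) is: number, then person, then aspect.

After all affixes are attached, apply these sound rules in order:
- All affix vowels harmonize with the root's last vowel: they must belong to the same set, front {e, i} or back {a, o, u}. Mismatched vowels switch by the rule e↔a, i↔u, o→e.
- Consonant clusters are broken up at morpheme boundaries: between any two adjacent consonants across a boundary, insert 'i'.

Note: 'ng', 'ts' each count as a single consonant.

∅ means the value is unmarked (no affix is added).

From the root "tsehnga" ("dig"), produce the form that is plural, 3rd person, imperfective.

aruhitsehnga

Attach number plural ih- → ihtsehnga.
Attach person 3rd person ar- → arihtsehnga.
aspect = imperfective: zero marking, form stays arihtsehnga.
Apply vowel harmony: arihtsehnga → aruhtsehnga.
Apply epenthesis: aruhtsehnga → aruhitsehnga.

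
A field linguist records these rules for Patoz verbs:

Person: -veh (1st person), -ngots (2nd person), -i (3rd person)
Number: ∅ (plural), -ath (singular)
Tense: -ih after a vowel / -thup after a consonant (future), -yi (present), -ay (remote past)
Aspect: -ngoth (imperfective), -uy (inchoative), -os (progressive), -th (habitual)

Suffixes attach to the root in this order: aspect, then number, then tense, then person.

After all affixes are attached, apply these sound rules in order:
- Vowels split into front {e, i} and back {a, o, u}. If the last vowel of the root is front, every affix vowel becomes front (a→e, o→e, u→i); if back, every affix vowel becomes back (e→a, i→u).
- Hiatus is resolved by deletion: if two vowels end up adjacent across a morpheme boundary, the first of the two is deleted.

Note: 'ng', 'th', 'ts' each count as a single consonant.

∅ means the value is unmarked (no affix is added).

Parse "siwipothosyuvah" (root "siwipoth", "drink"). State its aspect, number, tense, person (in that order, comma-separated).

Segment: siwipoth-os-yi-veh.
aspect: -os → progressive.
number: ∅ → plural.
tense: -yi → present.
person: -veh → 1st person.

progressive, plural, present, 1st person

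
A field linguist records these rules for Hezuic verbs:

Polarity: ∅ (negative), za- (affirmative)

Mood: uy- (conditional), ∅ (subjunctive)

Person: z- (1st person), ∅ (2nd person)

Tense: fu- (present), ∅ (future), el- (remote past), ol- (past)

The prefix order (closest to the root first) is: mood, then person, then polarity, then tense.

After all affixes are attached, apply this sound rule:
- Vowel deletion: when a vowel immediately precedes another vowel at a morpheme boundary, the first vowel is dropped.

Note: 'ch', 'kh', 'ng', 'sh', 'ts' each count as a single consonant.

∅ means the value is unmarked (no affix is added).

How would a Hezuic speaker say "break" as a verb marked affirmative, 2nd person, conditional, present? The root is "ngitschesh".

Attach mood conditional uy- → uyngitschesh.
person = 2nd person: zero marking, form stays uyngitschesh.
Attach polarity affirmative za- → zauyngitschesh.
Attach tense present fu- → fuzauyngitschesh.
Apply vowel deletion: fuzauyngitschesh → fuzuyngitschesh.

fuzuyngitschesh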